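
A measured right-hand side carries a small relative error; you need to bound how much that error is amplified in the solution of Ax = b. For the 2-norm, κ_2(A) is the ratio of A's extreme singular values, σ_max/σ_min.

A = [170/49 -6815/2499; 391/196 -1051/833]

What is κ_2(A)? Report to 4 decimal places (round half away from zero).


23.5200

AᵀA = [615281/38416 -345119/28812; -345119/28812 195106/21609]; tr = 8659225/345744, det = 390625/345744
char-poly roots: 25 and 15625/345744
so κ_2 = √(25 / (15625/345744)) = 23.5200


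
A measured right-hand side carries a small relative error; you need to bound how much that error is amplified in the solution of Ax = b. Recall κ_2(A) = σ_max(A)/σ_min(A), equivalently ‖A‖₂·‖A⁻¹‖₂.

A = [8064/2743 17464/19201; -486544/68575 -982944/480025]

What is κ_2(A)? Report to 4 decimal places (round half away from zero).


form AᵀA = [1641228544/27825625 3350674944/194779375; 3350674944/194779375 6844961344/1363455625] with trace 139624256/2181529 and determinant 409600/2181529
eigenvalues of AᵀA: λ = (tr ± √(tr²−4·det))/2 = 64, 6400/2181529
κ = σ_max/σ_min = 8/(80/1477) = 147.7000

147.7000


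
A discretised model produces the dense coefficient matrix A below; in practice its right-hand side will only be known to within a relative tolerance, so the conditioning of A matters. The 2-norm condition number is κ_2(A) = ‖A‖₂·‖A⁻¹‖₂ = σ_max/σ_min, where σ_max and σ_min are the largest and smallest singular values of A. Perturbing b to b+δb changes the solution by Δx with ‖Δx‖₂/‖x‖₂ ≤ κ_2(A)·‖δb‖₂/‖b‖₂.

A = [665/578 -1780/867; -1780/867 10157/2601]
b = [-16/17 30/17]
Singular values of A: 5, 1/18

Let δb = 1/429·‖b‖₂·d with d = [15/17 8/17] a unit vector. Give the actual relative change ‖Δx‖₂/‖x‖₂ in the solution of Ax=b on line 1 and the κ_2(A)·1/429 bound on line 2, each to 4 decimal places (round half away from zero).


0.2098
0.2098

largest singular value 5, smallest 1/18
κ_2(A) = 5 / (1/18) = 90.0000
perturbation bound = 90.0000·1/429 = 0.2098
solve Ax = b  →  x = [-0.1882 0.3529]
‖b‖ = 2.0000, ‖x‖ = 0.4000
δb = ε·‖b‖·d = [0.0041 0.0022]; solving A·Δx = δb gives ‖Δx‖ = 0.0839
realised ‖Δx‖/‖x‖ = 0.2098
so the bound is sharp here: realised error equals the bound


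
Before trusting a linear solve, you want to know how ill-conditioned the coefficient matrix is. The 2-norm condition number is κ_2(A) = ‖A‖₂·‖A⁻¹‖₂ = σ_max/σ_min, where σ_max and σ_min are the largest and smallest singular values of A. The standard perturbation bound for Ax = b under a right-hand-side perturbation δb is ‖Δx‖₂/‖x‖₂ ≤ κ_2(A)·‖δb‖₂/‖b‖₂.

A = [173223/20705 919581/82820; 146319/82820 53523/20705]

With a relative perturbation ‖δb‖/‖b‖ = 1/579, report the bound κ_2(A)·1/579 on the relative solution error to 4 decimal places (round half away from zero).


0.1744

form AᵀA = [11933577/163216 994194/10201; 994194/10201 21212721/163216] with trace 16573149/81608 and determinant 10556001/2611456
λ_max, λ_min = (16573149/81608 ± √17160099125625/416241604)/2 = 3249/16, 3249/163216
κ = σ_max/σ_min = (57/4)/(57/404) = 101.0000
bound on ‖Δx‖/‖x‖: κ·ε = 101.0000·1/579 = 0.1744


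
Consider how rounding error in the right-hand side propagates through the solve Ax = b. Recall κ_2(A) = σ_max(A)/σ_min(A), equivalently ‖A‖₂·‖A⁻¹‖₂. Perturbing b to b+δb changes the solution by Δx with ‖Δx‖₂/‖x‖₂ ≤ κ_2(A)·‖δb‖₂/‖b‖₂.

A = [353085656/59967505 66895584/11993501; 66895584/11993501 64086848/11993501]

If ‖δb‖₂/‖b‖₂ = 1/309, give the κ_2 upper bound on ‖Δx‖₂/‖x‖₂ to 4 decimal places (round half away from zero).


1.1538

AᵀA = [281266301356096/4275982944025 53573729819904/855196588805; 53573729819904/855196588805 10204688757760/171039317761]; tr = 637792533056/5084403025, det = 629407744/5084403025
λ_max, λ_min = (637792533056/5084403025 ± √406766514571438644596736/25851154120629150625)/2 = 3136/25, 200704/203376121
κ = σ_max/σ_min = (56/5)/(448/14261) = 356.5250
perturbation bound = 356.5250·1/309 = 1.1538


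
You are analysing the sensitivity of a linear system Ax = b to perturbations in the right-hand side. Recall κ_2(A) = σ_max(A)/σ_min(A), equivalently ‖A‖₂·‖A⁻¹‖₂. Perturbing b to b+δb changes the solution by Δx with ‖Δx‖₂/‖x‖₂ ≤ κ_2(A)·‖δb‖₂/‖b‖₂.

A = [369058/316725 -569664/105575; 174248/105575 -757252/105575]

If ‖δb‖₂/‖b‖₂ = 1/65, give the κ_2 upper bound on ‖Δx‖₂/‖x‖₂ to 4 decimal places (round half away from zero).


2.3769

M = AᵀA = [16378603876/4012589025 -1616234656/89168645; -1616234656/89168645 35917906576/445843225]. tr(M)=40409252/477405, det(M)=17909824/59675625
λ_max, λ_min = (40409252/477405 ± √40815850988366224/5697888350625)/2 = 2116/25, 8464/2387025
σ_max=√(2116/25)=(46/5), σ_min=√(8464/2387025)=(92/1545) → κ = 154.5000
bound on ‖Δx‖/‖x‖: κ·ε = 154.5000·1/65 = 2.3769


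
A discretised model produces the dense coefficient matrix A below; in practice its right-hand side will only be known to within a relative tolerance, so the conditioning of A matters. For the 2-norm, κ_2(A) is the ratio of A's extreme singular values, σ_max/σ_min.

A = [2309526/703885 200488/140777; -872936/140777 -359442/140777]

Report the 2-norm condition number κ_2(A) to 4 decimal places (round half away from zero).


AᵀA = [84374885284/1714374025 7030732032/342874805; 7030732032/342874805 586138372/68574961]; tr = 585966536/10144225, det = 2085136/10144225
solving λ² − 585966536/10144225·λ + 2085136/10144225 = 0 gives λ = 1444/25, 1444/405769
κ = σ_max/σ_min = (38/5)/(38/637) = 127.4000

127.4000


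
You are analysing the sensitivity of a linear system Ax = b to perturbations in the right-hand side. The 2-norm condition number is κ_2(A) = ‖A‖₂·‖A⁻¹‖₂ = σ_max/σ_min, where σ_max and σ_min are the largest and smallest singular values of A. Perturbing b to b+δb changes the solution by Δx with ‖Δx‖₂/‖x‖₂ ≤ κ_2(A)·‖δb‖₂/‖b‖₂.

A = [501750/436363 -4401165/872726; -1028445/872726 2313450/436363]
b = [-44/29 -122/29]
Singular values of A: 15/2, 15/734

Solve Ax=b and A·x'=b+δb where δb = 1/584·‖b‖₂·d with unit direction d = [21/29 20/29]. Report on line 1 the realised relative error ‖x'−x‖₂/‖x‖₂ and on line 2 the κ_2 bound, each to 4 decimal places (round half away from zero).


0.0019
0.6284

largest singular value 15/2, smallest 15/734
κ_2(A) = (15/2) / (15/734) = 367.0000
bound on ‖Δx‖/‖x‖: κ·ε = 367.0000·1/584 = 0.6284
solve Ax = b  →  x = [-190.9008 -43.2260]
2-norm of b is 4.4721; of x, 195.7335
re-solving with b+δb shifts x by Δx of norm 0.3747
dividing the unrounded norms, ‖Δx‖/‖x‖ = 0.0019
so the bound overstates the realised error by a factor of ≈ 328.2551 (computed from the unrounded values)


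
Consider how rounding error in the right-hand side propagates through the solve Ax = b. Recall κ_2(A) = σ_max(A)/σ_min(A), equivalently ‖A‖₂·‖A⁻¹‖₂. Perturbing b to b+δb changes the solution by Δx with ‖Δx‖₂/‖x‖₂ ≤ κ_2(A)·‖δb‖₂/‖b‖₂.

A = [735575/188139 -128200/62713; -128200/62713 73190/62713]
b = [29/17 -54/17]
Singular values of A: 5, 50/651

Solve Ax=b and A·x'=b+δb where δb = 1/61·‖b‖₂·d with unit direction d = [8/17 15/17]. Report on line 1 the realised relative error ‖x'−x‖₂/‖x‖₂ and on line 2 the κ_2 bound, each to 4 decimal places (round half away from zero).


0.0295
1.0672

largest singular value 5, smallest 50/651
κ = σ_max/σ_min = 5/(50/651) = 65.1000
perturbation bound = 65.1000·1/61 = 1.0672
solve Ax = b  →  x = [-11.7247 -23.2588]
2-norm of b is 3.6056; of x, 26.0469
Δx = A⁻¹·δb where δb = 1/61·3.6056·d; ‖Δx‖ = 0.7696
dividing the unrounded norms, ‖Δx‖/‖x‖ = 0.0295
so the bound overstates the realised error by a factor of ≈ 36.1206 (computed from the unrounded values)


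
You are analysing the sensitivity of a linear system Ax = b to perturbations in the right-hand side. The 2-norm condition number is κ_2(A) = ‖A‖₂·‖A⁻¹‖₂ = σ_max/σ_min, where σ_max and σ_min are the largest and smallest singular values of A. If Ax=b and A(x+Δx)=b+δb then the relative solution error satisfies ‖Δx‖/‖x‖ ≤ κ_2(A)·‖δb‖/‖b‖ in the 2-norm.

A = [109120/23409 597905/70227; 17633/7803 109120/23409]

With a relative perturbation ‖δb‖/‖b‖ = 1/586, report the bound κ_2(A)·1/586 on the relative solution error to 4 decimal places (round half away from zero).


0.0829

AᵀA = [2993177/111537 16804480/334611; 16804480/334611 94576625/1003833]; tr = 7147954/59049, det = 366025/59049
solving λ² − 7147954/59049·λ + 366025/59049 = 0 gives λ = 121, 3025/59049
so κ_2 = √(121 / (3025/59049)) = 48.6000
perturbation bound = 48.6000·1/586 = 0.0829


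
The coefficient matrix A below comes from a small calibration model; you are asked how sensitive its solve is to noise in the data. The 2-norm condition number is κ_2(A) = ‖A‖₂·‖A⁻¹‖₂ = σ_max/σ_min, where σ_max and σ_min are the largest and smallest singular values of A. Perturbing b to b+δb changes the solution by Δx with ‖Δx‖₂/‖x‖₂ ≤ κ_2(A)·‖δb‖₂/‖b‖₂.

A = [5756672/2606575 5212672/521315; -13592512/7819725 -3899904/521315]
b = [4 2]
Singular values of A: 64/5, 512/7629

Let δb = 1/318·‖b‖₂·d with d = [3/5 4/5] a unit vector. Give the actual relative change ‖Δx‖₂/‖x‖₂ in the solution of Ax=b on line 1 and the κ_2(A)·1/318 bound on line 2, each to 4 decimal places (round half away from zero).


from the listed singular values, σ₁ = 64/5, σ_n = 512/7629
κ_2(A) = (64/5) / (512/7629) = 190.7250
κ_2(A)·‖δb‖/‖b‖ = 0.5998
solve Ax = b  →  x = [-58.1136 13.2357]
‖b‖₂ = 4.4721 and ‖x‖₂ = 59.6018
re-solving with b+δb shifts x by Δx of norm 0.2095
relative error = 0.0035
realised/bound (from unrounded values) ≈ 0.0059

0.0035
0.5998


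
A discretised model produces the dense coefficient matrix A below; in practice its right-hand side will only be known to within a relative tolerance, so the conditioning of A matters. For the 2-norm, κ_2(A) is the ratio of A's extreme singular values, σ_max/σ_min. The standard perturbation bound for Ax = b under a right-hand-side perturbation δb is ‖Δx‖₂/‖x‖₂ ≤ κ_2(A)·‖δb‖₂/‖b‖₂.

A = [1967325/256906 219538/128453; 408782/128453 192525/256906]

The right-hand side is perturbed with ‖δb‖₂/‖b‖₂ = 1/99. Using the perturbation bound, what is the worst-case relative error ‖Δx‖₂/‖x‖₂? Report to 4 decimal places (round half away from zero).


2.4343

form AᵀA = [26856677809/390536644 1510660800/97634161; 1510660800/97634161 1360080529/390536644] with trace 8392849/116162 and determinant 83521/929296
solving λ² − 8392849/116162·λ + 83521/929296 = 0 gives λ = 289/4, 289/232324
σ_max=√(289/4)=(17/2), σ_min=√(289/232324)=(17/482) → κ = 241.0000
bound on ‖Δx‖/‖x‖: κ·ε = 241.0000·1/99 = 2.4343


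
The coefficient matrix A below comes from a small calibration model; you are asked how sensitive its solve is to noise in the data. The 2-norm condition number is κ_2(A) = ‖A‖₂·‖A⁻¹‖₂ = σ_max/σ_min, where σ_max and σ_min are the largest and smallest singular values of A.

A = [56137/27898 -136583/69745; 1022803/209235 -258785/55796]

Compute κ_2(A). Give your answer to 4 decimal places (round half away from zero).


AᵀA = [28955979469/1036196100 -1838403749/69079740; -1838403749/69079740 11672902721/460531600]; tr = 52527953/985680, det = 28398241/492840000
eigenvalues of AᵀA: λ = (tr ± √(tr²−4·det))/2 = 5329/100, 5329/4928400
so κ_2 = √((5329/100) / (5329/4928400)) = 222.0000

222.0000


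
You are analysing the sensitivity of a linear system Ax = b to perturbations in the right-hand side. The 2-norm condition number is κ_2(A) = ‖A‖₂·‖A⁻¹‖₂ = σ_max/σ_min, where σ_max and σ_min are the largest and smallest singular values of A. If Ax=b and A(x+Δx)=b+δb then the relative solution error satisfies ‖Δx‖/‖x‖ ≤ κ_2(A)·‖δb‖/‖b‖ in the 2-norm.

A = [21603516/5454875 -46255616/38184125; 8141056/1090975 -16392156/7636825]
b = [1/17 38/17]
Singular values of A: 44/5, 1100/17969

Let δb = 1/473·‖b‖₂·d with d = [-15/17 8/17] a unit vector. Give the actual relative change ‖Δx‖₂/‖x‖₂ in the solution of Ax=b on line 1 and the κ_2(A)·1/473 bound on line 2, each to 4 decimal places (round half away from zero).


0.0047
0.3039

from the listed singular values, σ₁ = 44/5, σ_n = 1100/17969
κ_2(A) = (44/5) / (1100/17969) = 143.7520
perturbation bound = 143.7520·1/473 = 0.3039
solve Ax = b  →  x = [4.7921 15.6184]
2-norm of b is 2.2361; of x, 16.3370
re-solving with b+δb shifts x by Δx of norm 0.0772
dividing the unrounded norms, ‖Δx‖/‖x‖ = 0.0047
tightness: 0.0047 against a bound of 0.3039 (unrounded ratio ≈ 0.0156)


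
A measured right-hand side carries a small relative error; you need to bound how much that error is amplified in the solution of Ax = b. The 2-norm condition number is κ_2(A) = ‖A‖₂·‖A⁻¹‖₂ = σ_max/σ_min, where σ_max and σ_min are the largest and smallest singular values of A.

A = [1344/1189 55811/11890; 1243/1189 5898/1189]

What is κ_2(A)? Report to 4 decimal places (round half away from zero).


70.0000

form AᵀA = [3985/1681 88182/8405; 88182/8405 7840081/168100] with trace 4901/100 and determinant 49/100
λ_max, λ_min = (4901/100 ± √24000201/10000)/2 = 49, 1/100
so κ_2 = √(49 / (1/100)) = 70.0000


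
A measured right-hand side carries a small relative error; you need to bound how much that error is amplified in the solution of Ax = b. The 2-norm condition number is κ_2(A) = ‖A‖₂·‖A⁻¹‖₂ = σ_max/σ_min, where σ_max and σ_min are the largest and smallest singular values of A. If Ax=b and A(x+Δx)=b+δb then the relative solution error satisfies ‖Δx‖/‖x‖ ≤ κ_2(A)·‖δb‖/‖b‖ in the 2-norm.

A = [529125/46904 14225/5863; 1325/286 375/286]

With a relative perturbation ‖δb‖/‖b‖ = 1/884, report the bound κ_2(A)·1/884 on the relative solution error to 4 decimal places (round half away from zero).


0.0498

form AᵀA = [1936050625/13017664 54421875/1627208; 54421875/1627208 6188125/813604] with trace 1210625/7744 and determinant 390625/30976
λ_max, λ_min = (1210625/7744 ± √1462587890625/59969536)/2 = 625/4, 625/7744
κ = σ_max/σ_min = (25/2)/(25/88) = 44.0000
κ_2(A)·‖δb‖/‖b‖ = 0.0498


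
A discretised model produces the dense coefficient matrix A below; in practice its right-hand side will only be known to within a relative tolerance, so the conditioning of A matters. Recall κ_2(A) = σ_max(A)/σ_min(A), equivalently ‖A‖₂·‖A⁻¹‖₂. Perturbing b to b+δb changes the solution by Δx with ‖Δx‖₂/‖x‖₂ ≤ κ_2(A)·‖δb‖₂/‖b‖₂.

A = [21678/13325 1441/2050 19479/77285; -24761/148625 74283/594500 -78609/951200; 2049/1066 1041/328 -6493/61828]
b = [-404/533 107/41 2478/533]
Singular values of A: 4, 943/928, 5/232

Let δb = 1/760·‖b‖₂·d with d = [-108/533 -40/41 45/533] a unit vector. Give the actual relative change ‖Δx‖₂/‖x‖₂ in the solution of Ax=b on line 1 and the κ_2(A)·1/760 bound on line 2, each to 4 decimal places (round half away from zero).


largest singular value 4, smallest 5/232
κ_2(A) = 4 / (5/232) = 185.6000
bound on ‖Δx‖/‖x‖: κ·ε = 185.6000·1/760 = 0.2442
solve Ax = b  →  x = [19.1198 -13.0899 -89.9146]
‖b‖₂ = 5.3852 and ‖x‖₂ = 92.8523
δb = ε·‖b‖·d = [-0.0014 -0.0069 0.0006]; solving A·Δx = δb gives ‖Δx‖ = 0.3288
relative error = 0.0035
tightness: 0.0035 against a bound of 0.2442 (unrounded ratio ≈ 0.0145)

0.0035
0.2442


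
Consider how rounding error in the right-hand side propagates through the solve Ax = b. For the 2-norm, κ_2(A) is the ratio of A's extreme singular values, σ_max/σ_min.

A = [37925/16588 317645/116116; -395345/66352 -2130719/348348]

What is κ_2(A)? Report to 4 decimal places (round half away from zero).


36.9600

AᵀA = [36586525/898304 201373055/4716096; 201373055/4716096 555809893/12379752]; tr = 1169674969/13660416, det = 1171350625/218566656
char-poly roots: 1369/16 and 855625/13660416
so κ_2 = √((1369/16) / (855625/13660416)) = 36.9600


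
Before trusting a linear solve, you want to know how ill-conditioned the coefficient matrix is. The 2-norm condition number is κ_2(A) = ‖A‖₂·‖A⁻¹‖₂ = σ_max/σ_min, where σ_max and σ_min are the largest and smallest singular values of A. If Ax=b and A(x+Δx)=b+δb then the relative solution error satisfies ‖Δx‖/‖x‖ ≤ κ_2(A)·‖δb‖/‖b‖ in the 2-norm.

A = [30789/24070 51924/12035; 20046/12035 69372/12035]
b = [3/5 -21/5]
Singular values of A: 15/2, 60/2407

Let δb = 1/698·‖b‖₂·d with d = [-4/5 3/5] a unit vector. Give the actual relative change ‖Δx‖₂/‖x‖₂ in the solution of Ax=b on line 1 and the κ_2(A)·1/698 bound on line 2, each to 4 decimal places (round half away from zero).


0.0020
0.4311

from the listed singular values, σ₁ = 15/2, σ_n = 60/2407
κ = σ_max/σ_min = (15/2)/(60/2407) = 300.8750
κ_2(A)·‖δb‖/‖b‖ = 0.4311
solve Ax = b  →  x = [115.4240 -34.0820]
‖b‖₂ = 4.2426 and ‖x‖₂ = 120.3507
Δx = A⁻¹·δb where δb = 1/698·4.2426·d; ‖Δx‖ = 0.2438
relative error = 0.0020
realised/bound (from unrounded values) ≈ 0.0047


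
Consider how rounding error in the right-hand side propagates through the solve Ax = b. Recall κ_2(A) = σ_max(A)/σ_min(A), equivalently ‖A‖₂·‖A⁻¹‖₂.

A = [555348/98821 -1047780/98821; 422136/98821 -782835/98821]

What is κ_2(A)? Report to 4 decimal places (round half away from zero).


M = AᵀA = [486610203600/9765590041 -912345363000/9765590041; -912345363000/9765590041 1710673565625/9765590041]. tr(M)=7603058025/33790969, det(M)=20250000/33790969
solving λ² − 7603058025/33790969·λ + 20250000/33790969 = 0 gives λ = 225, 90000/33790969
σ_max=√225=15, σ_min=√(90000/33790969)=(300/5813) → κ = 290.6500

290.6500


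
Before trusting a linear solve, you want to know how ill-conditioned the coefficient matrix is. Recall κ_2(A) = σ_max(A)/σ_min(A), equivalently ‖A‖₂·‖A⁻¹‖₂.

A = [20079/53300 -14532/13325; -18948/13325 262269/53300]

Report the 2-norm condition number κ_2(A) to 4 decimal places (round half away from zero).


form AᵀA = [731421/338000 -156492/21125; -156492/21125 8585829/338000] with trace 37269/1352 and determinant 3969/43264
solving λ² − 37269/1352·λ + 3969/43264 = 0 gives λ = 441/16, 9/2704
σ_max=√(441/16)=(21/4), σ_min=√(9/2704)=(3/52) → κ = 91.0000

91.0000


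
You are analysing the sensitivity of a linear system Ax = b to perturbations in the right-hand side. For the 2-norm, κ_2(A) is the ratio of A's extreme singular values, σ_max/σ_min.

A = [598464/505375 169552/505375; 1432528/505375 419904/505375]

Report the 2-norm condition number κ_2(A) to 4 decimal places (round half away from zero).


form AᵀA = [2852420864/302253125 831946752/302253125; 831946752/302253125 242683136/302253125] with trace 24760832/2418025 and determinant 65536/60450625
char-poly roots: 256/25 and 256/2418025
σ_max=√(256/25)=(16/5), σ_min=√(256/2418025)=(16/1555) → κ = 311.0000

311.0000


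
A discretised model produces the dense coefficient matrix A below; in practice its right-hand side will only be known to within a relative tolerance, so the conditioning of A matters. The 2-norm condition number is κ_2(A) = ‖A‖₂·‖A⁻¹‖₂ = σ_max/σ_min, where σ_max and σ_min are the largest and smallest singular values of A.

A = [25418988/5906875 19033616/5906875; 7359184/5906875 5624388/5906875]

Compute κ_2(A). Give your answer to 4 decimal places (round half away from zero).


M = AᵀA = [1120452064144/55825875625 840329860608/55825875625; 840329860608/55825875625 630259645456/55825875625]. tr(M)=70028468384/2233035025, det(M)=614656/89321401
λ_max, λ_min = (70028468384/2233035025 ± √4903849129371254931456/4986445422876750625)/2 = 784/25, 19600/89321401
κ_2(A) = √(λ_max/λ_min) = √((784/25) / (19600/89321401)) = 378.0400

378.0400


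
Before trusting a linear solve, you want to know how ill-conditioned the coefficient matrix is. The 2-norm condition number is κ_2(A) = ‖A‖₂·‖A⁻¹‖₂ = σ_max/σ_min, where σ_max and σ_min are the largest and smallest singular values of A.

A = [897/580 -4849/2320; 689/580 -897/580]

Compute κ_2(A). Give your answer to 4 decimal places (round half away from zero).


AᵀA = [127933/33640 -1364337/269120; -1364337/269120 7277309/1076480]; tr = 2274233/215296, det = 28561/3444736
λ_max, λ_min = (2274233/215296 ± √5170598471025/46352367616)/2 = 169/16, 169/215296
κ_2(A) = √(λ_max/λ_min) = √((169/16) / (169/215296)) = 116.0000

116.0000


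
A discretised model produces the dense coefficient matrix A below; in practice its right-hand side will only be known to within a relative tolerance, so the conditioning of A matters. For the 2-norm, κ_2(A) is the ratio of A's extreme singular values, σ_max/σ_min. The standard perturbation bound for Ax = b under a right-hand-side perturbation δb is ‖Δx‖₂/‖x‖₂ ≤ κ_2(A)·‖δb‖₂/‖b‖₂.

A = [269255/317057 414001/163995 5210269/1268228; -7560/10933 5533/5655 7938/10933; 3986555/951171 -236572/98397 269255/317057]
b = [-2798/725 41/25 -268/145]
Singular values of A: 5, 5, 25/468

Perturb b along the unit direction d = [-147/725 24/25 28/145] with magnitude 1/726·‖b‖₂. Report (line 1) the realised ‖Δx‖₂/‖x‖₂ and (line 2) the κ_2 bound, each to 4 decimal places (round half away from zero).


0.0032
0.1289

σ_max = 5, σ_min = 25/468
κ_2(A) = 5 / (25/468) = 93.6000
perturbation bound = 93.6000·1/726 = 0.1289
solve Ax = b  →  x = [-19.1819 -25.9655 18.9810]
‖b‖₂ = 4.5826 and ‖x‖₂ = 37.4491
re-solving with b+δb shifts x by Δx of norm 0.1182
realised ‖Δx‖/‖x‖ = 0.0032
so the bound overstates the realised error by a factor of ≈ 40.8603 (computed from the unrounded values)


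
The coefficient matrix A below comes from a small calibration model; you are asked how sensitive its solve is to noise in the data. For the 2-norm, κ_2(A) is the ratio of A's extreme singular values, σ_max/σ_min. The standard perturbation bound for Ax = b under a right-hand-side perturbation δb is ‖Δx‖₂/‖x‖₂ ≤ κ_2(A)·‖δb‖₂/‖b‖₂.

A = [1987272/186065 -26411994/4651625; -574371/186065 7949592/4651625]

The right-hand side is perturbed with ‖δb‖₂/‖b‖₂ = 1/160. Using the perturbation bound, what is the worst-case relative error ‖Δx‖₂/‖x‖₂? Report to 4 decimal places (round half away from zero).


1.3681

AᵀA = [171166081905/1384807369 -456430649976/6924036845; -456430649976/6924036845 1217263104036/34620184225]; tr = 19018737549/119793025, det = 63011844/119793025
char-poly roots: 3969/25 and 15876/4791721
so κ_2 = √((3969/25) / (15876/4791721)) = 218.9000
perturbation bound = 218.9000·1/160 = 1.3681


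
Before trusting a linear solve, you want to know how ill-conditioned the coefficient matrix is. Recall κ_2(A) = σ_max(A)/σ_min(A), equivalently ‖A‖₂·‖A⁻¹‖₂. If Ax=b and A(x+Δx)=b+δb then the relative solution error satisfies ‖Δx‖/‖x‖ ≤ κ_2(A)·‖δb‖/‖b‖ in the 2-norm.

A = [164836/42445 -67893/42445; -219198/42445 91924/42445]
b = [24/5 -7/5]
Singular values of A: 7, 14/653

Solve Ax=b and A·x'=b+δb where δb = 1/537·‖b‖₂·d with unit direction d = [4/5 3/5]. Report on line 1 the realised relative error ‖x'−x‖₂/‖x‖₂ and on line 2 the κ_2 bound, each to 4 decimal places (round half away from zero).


largest singular value 7, smallest 14/653
κ_2(A) = 7 / (14/653) = 326.5000
κ_2(A)·‖δb‖/‖b‖ = 0.6080
solve Ax = b  →  x = [54.3462 128.9451]
2-norm of b is 5.0000; of x, 139.9297
δb = ε·‖b‖·d = [0.0074 0.0056]; solving A·Δx = δb gives ‖Δx‖ = 0.4343
dividing the unrounded norms, ‖Δx‖/‖x‖ = 0.0031
tightness: 0.0031 against a bound of 0.6080 (unrounded ratio ≈ 0.0051)

0.0031
0.6080


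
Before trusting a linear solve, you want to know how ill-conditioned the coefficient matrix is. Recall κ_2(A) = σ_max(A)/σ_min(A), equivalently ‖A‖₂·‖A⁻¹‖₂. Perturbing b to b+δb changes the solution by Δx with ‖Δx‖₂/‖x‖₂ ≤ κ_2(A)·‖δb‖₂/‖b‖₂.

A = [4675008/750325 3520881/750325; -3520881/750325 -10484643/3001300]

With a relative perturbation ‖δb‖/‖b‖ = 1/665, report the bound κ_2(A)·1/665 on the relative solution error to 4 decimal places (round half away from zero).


AᵀA = [1370092112649/22519504225 4110230707947/90078016900; 4110230707947/90078016900 12330935483841/360312067600]; tr = 1370096371449/14412482704, det = 57836025/900780169
char-poly roots: 1521/16 and 608400/900780169
so κ_2 = √((1521/16) / (608400/900780169)) = 375.1625
perturbation bound = 375.1625·1/665 = 0.5642

0.5642


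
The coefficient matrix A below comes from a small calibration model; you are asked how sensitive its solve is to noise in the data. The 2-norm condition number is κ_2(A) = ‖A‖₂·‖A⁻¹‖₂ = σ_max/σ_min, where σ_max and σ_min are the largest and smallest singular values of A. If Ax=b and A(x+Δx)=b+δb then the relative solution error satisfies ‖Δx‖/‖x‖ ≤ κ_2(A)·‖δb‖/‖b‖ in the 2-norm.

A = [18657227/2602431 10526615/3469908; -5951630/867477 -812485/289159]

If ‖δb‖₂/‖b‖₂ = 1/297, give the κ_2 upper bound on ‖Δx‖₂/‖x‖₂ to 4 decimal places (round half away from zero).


0.5811

M = AᵀA = [792971719669/8053088121 440522484205/10737450828; 440522484205/10737450828 244790265625/14316601104]. tr(M)=88110413641/762422544, det(M)=85470025/190605636
eigenvalues of AᵀA: λ = (tr ± √(tr²−4·det))/2 = 1849/16, 184900/47651409
κ = σ_max/σ_min = (43/4)/(430/6903) = 172.5750
bound on ‖Δx‖/‖x‖: κ·ε = 172.5750·1/297 = 0.5811


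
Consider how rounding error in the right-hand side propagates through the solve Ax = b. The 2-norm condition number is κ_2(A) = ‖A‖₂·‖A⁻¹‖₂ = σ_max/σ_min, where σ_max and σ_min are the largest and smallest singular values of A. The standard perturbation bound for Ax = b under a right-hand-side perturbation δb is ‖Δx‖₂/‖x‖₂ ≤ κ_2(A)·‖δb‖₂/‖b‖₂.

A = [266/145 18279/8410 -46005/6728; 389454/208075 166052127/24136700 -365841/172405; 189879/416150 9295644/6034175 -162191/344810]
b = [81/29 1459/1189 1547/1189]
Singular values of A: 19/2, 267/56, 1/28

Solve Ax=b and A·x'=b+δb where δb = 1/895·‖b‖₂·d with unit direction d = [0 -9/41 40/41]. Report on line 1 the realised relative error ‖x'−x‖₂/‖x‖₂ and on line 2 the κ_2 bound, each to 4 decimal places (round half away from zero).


0.0037
0.2972

largest singular value 19/2, smallest 1/28
κ_2(A) = (19/2) / (1/28) = 266.0000
bound on ‖Δx‖/‖x‖: κ·ε = 266.0000·1/895 = 0.2972
solve Ax = b  →  x = [26.9684 -5.6024 5.0459]
‖b‖₂ = 3.3166 and ‖x‖₂ = 28.0026
re-solving with b+δb shifts x by Δx of norm 0.1038
dividing the unrounded norms, ‖Δx‖/‖x‖ = 0.0037
realised/bound (from unrounded values) ≈ 0.0125


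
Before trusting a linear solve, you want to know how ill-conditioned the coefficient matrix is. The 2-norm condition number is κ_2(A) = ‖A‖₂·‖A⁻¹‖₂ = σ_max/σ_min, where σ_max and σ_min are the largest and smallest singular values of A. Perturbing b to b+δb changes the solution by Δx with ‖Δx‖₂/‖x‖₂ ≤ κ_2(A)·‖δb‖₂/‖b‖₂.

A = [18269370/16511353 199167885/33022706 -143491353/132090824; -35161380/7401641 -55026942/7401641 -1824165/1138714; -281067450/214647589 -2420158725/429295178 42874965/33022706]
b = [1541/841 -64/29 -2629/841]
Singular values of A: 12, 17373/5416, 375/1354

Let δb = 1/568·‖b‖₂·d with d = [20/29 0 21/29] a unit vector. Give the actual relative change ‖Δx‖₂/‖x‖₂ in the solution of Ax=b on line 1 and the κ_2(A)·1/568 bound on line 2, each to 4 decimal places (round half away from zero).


σ_max = 12, σ_min = 375/1354
κ = σ_max/σ_min = 12/(375/1354) = 43.3280
worst-case relative error ≤ 43.3280 × 1/568 = 0.0763
solve Ax = b  →  x = [2.3432 -0.6152 -2.7159]
2-norm of b is 4.2426; of x, 3.6394
with δb = [0.0052 0.0000 0.0054], A·Δx = δb → ‖Δx‖ = 0.0270
realised ‖Δx‖/‖x‖ = 0.0074
so the bound overstates the realised error by a factor of ≈ 10.2938 (computed from the unrounded values)

0.0074
0.0763


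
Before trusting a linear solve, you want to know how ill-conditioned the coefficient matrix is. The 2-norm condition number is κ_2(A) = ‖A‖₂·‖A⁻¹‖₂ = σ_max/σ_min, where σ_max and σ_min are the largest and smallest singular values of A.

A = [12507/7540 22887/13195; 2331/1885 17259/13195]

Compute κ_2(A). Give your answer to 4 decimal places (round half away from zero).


364.0000

AᵀA = [9734481/2274064 17886825/3979612; 17886825/3979612 32867514/6964321]; tr = 1192473/132496, det = 81/132496
λ_max, λ_min = (1192473/132496 ± √1421948927025/17555190016)/2 = 9, 9/132496
so κ_2 = √(9 / (9/132496)) = 364.0000


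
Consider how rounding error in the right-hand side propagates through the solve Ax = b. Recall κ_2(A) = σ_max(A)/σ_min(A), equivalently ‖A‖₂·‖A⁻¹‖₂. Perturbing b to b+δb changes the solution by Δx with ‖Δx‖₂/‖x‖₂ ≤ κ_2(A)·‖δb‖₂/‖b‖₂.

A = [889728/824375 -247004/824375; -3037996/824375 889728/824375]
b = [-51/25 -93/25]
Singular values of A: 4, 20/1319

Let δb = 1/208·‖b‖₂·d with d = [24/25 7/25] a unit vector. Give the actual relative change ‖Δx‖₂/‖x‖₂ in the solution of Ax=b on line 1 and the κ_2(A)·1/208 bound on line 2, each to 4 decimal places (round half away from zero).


largest singular value 4, smallest 20/1319
κ = σ_max/σ_min = 4/(20/1319) = 263.8000
worst-case relative error ≤ 263.8000 × 1/208 = 1.2683
solve Ax = b  →  x = [-54.6780 -190.1460]
2-norm of b is 4.2426; of x, 197.8514
Δx = A⁻¹·δb where δb = 1/208·4.2426·d; ‖Δx‖ = 1.3452
dividing the unrounded norms, ‖Δx‖/‖x‖ = 0.0068
tightness: 0.0068 against a bound of 1.2683 (unrounded ratio ≈ 0.0054)

0.0068
1.2683


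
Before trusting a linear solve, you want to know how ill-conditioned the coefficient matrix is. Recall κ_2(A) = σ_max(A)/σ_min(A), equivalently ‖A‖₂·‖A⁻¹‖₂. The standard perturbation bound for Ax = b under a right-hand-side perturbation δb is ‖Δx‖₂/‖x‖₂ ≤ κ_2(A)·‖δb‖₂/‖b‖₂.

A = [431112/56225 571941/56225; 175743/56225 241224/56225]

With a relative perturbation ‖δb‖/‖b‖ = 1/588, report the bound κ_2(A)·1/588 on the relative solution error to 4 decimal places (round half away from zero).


form AᵀA = [1282503897/18705625 1709846496/18705625; 1709846496/18705625 2279914353/18705625] with trace 28499346/149645 and determinant 22667121/18705625
eigenvalues of AᵀA: λ = (tr ± √(tr²−4·det))/2 = 4761/25, 4761/748225
so κ_2 = √((4761/25) / (4761/748225)) = 173.0000
worst-case relative error ≤ 173.0000 × 1/588 = 0.2942

0.2942


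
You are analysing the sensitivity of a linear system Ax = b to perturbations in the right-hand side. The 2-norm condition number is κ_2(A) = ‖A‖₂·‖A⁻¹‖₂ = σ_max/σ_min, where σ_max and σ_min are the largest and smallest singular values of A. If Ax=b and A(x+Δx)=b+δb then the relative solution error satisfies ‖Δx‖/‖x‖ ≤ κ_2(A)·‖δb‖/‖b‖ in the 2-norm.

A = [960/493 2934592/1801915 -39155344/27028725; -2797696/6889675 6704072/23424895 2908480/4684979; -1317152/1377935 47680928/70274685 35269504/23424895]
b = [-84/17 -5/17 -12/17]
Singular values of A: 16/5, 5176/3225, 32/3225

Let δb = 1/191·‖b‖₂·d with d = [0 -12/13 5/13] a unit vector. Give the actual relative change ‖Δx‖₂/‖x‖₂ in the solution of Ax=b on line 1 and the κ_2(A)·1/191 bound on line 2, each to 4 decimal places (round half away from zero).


1.1733
1.6885

σ_max = 16/5, σ_min = 32/3225
κ_2(A) = (16/5) / (32/3225) = 322.5000
κ_2(A)·‖δb‖/‖b‖ = 1.6885
solve Ax = b  →  x = [-0.8621 -2.0753 -0.0809]
2-norm of b is 5.0000; of x, 2.2486
re-solving with b+δb shifts x by Δx of norm 2.6383
dividing the unrounded norms, ‖Δx‖/‖x‖ = 1.1733
tightness: 1.1733 against a bound of 1.6885 (unrounded ratio ≈ 0.6949)


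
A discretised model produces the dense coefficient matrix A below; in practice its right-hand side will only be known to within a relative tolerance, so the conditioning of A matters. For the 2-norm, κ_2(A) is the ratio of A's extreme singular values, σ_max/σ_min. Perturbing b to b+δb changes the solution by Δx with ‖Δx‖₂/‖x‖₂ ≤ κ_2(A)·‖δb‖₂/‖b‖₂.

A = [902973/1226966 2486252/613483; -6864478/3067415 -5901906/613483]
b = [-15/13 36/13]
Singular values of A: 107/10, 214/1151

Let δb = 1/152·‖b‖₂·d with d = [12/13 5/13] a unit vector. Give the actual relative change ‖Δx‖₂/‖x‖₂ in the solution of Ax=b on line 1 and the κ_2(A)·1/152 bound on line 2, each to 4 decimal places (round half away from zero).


0.3786
0.3786

from the listed singular values, σ₁ = 107/10, σ_n = 214/1151
κ = σ_max/σ_min = (107/10)/(214/1151) = 57.5500
bound on ‖Δx‖/‖x‖: κ·ε = 57.5500·1/152 = 0.3786
solve Ax = b  →  x = [-0.0615 -0.2735]
‖b‖ = 3.0000, ‖x‖ = 0.2804
Δx = A⁻¹·δb where δb = 1/152·3.0000·d; ‖Δx‖ = 0.1062
dividing the unrounded norms, ‖Δx‖/‖x‖ = 0.3786
tightness: 0.3786 against a bound of 0.3786; the bound is attained (ratio 1)


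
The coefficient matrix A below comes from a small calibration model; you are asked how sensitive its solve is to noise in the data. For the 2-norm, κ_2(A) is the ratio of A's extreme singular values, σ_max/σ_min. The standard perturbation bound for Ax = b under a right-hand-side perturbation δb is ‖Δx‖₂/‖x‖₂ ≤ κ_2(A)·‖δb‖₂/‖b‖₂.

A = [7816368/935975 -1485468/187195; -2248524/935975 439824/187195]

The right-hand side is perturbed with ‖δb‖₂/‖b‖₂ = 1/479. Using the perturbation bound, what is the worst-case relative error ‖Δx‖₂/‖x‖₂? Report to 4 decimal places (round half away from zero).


0.5390

M = AᵀA = [105842350224/1401678721 -100799354880/1401678721; -100799354880/1401678721 96002413200/1401678721]. tr(M)=240005664/1666681, det(M)=518400/1666681
solving λ² − 240005664/1666681·λ + 518400/1666681 = 0 gives λ = 144, 3600/1666681
σ_max=√144=12, σ_min=√(3600/1666681)=(60/1291) → κ = 258.2000
bound on ‖Δx‖/‖x‖: κ·ε = 258.2000·1/479 = 0.5390


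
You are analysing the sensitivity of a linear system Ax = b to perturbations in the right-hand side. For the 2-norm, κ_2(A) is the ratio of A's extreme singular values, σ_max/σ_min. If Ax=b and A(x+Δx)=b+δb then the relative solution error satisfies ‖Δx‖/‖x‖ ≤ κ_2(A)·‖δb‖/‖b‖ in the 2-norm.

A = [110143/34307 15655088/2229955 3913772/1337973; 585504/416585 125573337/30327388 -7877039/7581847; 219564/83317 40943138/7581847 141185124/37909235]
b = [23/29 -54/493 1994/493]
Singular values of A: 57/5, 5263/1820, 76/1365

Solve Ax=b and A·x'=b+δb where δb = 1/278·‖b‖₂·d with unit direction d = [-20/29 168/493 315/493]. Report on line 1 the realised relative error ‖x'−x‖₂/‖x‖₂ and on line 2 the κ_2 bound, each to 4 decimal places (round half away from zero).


σ_max = 57/5, σ_min = 76/1365
κ_2(A) = (57/5) / (76/1365) = 204.7500
perturbation bound = 204.7500·1/278 = 0.7365
solve Ax = b  →  x = [-33.0567 12.7113 6.0456]
2-norm of b is 4.1231; of x, 35.9287
re-solving with b+δb shifts x by Δx of norm 0.2664
realised ‖Δx‖/‖x‖ = 0.0074
so the bound overstates the realised error by a factor of ≈ 99.3394 (computed from the unrounded values)

0.0074
0.7365


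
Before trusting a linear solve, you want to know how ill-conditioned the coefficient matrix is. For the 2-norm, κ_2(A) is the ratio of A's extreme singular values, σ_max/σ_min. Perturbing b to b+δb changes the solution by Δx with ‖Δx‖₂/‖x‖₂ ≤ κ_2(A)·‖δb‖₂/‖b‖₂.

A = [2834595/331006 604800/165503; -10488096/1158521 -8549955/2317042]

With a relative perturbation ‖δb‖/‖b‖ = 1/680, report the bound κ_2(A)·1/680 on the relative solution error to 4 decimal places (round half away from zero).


0.1808

form AᵀA = [991334295729/6383690404 103255968240/1595922601; 103255968240/1595922601 172170281025/6383690404] with trace 3442321233/18886658 and determinant 332150625/151093264
char-poly roots: 729/4 and 455625/37773316
κ_2(A) = √(λ_max/λ_min) = √((729/4) / (455625/37773316)) = 122.9200
bound on ‖Δx‖/‖x‖: κ·ε = 122.9200·1/680 = 0.1808


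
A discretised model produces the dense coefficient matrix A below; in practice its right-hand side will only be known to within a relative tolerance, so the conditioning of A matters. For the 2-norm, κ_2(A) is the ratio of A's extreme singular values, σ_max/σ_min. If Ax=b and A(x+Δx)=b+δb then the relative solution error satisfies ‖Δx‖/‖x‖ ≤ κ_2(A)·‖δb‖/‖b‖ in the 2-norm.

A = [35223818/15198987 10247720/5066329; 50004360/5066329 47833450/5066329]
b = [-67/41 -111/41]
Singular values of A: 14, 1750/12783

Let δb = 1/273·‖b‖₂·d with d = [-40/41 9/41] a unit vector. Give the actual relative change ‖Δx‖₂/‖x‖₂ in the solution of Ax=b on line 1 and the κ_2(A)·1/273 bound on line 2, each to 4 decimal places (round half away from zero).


0.0116
0.3746

largest singular value 14, smallest 1750/12783
κ_2(A) = 14 / (1750/12783) = 102.2640
bound on ‖Δx‖/‖x‖: κ·ε = 102.2640·1/273 = 0.3746
solve Ax = b  →  x = [-5.1928 5.1417]
‖b‖₂ = 3.1623 and ‖x‖₂ = 7.3077
with δb = [-0.0113 0.0025], A·Δx = δb → ‖Δx‖ = 0.0846
realised ‖Δx‖/‖x‖ = 0.0116
realised/bound (from unrounded values) ≈ 0.0309


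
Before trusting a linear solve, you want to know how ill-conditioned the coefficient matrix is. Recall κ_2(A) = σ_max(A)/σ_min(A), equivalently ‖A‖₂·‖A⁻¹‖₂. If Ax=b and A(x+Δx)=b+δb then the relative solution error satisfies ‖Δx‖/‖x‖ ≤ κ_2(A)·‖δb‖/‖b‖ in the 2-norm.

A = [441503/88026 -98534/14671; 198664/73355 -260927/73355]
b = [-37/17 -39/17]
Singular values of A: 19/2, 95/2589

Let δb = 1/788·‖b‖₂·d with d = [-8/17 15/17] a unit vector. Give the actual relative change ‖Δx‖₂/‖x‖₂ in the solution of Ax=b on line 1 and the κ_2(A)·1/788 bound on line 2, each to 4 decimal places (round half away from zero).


0.0040
0.3286

largest singular value 19/2, smallest 95/2589
κ_2(A) = (19/2) / (95/2589) = 258.9000
perturbation bound = 258.9000·1/788 = 0.3286
solve Ax = b  →  x = [-21.9916 -16.0989]
‖b‖ = 3.1623, ‖x‖ = 27.2545
Δx = A⁻¹·δb where δb = 1/788·3.1623·d; ‖Δx‖ = 0.1094
dividing the unrounded norms, ‖Δx‖/‖x‖ = 0.0040
tightness: 0.0040 against a bound of 0.3286 (unrounded ratio ≈ 0.0122)


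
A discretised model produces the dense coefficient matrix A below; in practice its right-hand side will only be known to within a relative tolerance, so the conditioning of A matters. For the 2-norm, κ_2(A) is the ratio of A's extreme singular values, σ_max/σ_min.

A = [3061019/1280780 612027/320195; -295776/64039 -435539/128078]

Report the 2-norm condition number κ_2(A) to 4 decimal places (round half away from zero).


AᵀA = [153505931449/5676115600 28769984217/1419028900; 28769984217/1419028900 21593992069/1419028900]; tr = 9595275989/227044624, det = 446265625/908178496
eigenvalues of AᵀA: λ = (tr ± √(tr²−4·det))/2 = 169/4, 2640625/227044624
so κ_2 = √((169/4) / (2640625/227044624)) = 60.2720

60.2720
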